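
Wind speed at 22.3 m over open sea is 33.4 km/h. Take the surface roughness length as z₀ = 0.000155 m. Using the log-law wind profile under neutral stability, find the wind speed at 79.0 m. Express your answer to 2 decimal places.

36.96 km/h

Log law: V(z) ∝ ln(z/z₀), so V₂/V₁ = ln(z₂/z₀) / ln(z₁/z₀).
ln(79.0/0.000155) = 13.1415, ln(22.3/0.000155) = 11.8767
V₂ = 33.4 × 13.1415/11.8767 = 33.4 × 1.1065 = 36.9571 km/h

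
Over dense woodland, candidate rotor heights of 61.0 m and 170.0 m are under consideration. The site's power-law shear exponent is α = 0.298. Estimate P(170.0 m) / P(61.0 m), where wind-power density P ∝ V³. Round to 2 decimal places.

Speed ratio: V_B/V_A = (z_B/z_A)^α = (170.0/61.0)^0.298 = (2.7869)^0.298 = 1.35721
Power-density ratio: P_B/P_A = (V_B/V_A)³ = (1.35721)³ = 2.49998

2.50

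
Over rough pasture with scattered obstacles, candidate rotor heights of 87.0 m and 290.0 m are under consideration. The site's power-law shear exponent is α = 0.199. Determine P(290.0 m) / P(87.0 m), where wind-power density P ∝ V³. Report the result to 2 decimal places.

Speed ratio: V_B/V_A = (z_B/z_A)^α = (290.0/87.0)^0.199 = (3.3333)^0.199 = 1.27073
Power-density ratio: P_B/P_A = (V_B/V_A)³ = (1.27073)³ = 2.05191

2.05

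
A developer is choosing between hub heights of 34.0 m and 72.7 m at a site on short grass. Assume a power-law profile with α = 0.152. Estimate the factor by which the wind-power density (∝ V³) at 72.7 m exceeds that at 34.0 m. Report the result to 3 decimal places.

1.414

Speed ratio: V_B/V_A = (z_B/z_A)^α = (72.7/34.0)^0.152 = (2.1382)^0.152 = 1.12245
Power-density ratio: P_B/P_A = (V_B/V_A)³ = (1.12245)³ = 1.41418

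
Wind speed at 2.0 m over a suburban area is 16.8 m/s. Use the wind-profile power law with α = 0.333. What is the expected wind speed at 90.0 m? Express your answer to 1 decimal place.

Power-law profile: V₂ = V₁ · (z₂/z₁)^α
V₂ = 16.8 × (90.0/2.0)^0.333 = 16.8 × (45.0000)^0.333
    = 16.8 × 3.5524 = 59.6800 m/s

59.7 m/s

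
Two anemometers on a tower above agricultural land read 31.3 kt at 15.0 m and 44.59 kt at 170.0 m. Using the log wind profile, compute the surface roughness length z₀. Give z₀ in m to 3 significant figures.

z₀ ≈ 0.0493 m

Log law: V(z) ∝ ln(z/z₀). With r = V₁/V₂ = 31.3/44.59 = 0.70195,
r · ln(z₂/z₀) = ln(z₁/z₀) ⇒ ln z₀ = (ln z₁ − r·ln z₂)/(1 − r)
ln z₀ = (2.70805 − 0.70195×5.13580) / 0.29805 = -3.0097
z₀ = exp(-3.0097) = 0.04931 m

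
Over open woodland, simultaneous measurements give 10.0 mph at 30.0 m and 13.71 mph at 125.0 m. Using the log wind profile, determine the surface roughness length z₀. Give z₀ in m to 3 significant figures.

Log law: V(z) ∝ ln(z/z₀). With r = V₁/V₂ = 10.0/13.71 = 0.72939,
r · ln(z₂/z₀) = ln(z₁/z₀) ⇒ ln z₀ = (ln z₁ − r·ln z₂)/(1 − r)
ln z₀ = (3.40120 − 0.72939×4.82831) / 0.27061 = -0.4455
z₀ = exp(-0.4455) = 0.6405 m

z₀ ≈ 0.641 m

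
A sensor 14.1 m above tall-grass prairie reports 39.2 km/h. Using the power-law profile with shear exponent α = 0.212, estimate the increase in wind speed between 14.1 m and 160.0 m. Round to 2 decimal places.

26.40 km/h

Power law: V₂ = V₁ · (z₂/z₁)^α = 39.2 × (11.3475)^0.212 = 65.6032 km/h
ΔV = 65.6032 − 39.2 = 26.4032 km/h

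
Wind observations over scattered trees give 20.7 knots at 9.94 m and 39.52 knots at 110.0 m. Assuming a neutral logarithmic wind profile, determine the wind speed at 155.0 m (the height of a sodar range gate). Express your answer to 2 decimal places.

Log law: V ∝ ln(z/z₀). From the pair, with r = V₁/V₂ = 0.52379,
ln z₀ = (ln z₁ − r·ln z₂)/(1 − r) = (2.2966 − 0.52379×4.7005)/0.47621 = -0.3475 → z₀ = 0.7065 m
V₃ = V₁ · ln(z₃/z₀)/ln(z₁/z₀) = 20.7 × 5.3909/2.6440 = 42.2049 knots

42.20 knots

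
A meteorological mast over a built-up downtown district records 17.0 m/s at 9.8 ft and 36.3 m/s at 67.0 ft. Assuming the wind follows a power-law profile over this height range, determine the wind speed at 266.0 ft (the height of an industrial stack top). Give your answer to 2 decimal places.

62.55 m/s

First find α: α = ln(V₂/V₁)/ln(z₂/z₁) = ln(36.3/17.0)/ln(67.0/9.8) = 0.75860/1.92231 = 0.3946
Extrapolate from 67.0 ft to 266.0 ft: V₃ = 36.3 × (266.0/67.0)^0.3946 = 36.3 × 1.7231 = 62.5482 m/s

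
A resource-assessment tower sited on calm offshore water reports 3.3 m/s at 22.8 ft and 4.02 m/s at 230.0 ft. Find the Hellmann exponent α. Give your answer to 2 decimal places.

α ≈ 0.09

Power law: V₂/V₁ = (z₂/z₁)^α ⇒ α = ln(V₂/V₁) / ln(z₂/z₁)
α = ln(4.02/3.3) / ln(230.0/22.8) = ln(1.2182) / ln(10.0877)
  = 0.19736 / 2.31132 = 0.08539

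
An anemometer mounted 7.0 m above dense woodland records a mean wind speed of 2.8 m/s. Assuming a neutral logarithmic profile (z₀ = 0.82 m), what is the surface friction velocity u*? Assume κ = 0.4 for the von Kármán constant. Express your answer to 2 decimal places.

u* ≈ 0.52 m/s

Log law: V(z) = (u*/κ) · ln(z/z₀) ⇒ u* = κ · V / ln(z/z₀)
u* = 0.4 × 2.8 / ln(7.0/0.82) = 0.4 × 2.8 / 2.1444
   = 1.1200 / 2.1444 = 0.5223 m/s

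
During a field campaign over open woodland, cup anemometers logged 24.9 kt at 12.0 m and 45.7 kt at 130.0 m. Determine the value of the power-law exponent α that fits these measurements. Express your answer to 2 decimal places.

α ≈ 0.25

Power law: V₂/V₁ = (z₂/z₁)^α ⇒ α = ln(V₂/V₁) / ln(z₂/z₁)
α = ln(45.7/24.9) / ln(130.0/12.0) = ln(1.8353) / ln(10.8333)
  = 0.60723 / 2.38263 = 0.25486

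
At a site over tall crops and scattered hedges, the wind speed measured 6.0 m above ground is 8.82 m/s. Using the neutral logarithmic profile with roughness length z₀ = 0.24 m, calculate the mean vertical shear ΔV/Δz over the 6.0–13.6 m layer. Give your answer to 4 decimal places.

0.2950 m/s/m

Log law: V₂ = V₁ · ln(z₂/z₀)/ln(z₁/z₀) = 8.82 × 4.0372/3.2189 = 11.0622 m/s
ΔV/Δz = (11.0622 − 8.82)/(13.6 − 6.0) = 2.2422/7.6000 = 0.29503 m/s/m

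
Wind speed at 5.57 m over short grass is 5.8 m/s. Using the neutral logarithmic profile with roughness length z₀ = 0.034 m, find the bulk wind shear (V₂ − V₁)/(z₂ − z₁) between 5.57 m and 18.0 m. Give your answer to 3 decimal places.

0.107 m/s/m

Log law: V₂ = V₁ · ln(z₂/z₀)/ln(z₁/z₀) = 5.8 × 6.2718/5.0988 = 7.1343 m/s
ΔV/Δz = (7.1343 − 5.8)/(18.0 − 5.57) = 1.3343/12.4300 = 0.10734 m/s/m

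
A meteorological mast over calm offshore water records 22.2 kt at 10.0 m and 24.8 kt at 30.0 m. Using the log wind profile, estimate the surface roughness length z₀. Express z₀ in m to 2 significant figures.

z₀ ≈ 0.00084 m

Log law: V(z) ∝ ln(z/z₀). With r = V₁/V₂ = 22.2/24.8 = 0.89516,
r · ln(z₂/z₀) = ln(z₁/z₀) ⇒ ln z₀ = (ln z₁ − r·ln z₂)/(1 − r)
ln z₀ = (2.30259 − 0.89516×3.40120) / 0.10484 = -7.0779
z₀ = exp(-7.0779) = 0.0008436 m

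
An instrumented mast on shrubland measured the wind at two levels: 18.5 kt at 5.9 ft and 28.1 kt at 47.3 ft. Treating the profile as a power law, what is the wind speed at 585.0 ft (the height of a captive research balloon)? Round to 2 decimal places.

First find α: α = ln(V₂/V₁)/ln(z₂/z₁) = ln(28.1/18.5)/ln(47.3/5.9) = 0.41800/2.08156 = 0.2008
Extrapolate from 47.3 ft to 585.0 ft: V₃ = 28.1 × (585.0/47.3)^0.2008 = 28.1 × 1.6571 = 46.5640 kt

46.56 kt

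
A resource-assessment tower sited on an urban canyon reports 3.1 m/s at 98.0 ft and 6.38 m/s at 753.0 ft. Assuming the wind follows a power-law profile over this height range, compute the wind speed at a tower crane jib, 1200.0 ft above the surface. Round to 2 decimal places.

First find α: α = ln(V₂/V₁)/ln(z₂/z₁) = ln(6.38/3.1)/ln(753.0/98.0) = 0.72177/2.03910 = 0.3540
Extrapolate from 753.0 ft to 1200.0 ft: V₃ = 6.38 × (1200.0/753.0)^0.3540 = 6.38 × 1.1793 = 7.5242 m/s

7.52 m/s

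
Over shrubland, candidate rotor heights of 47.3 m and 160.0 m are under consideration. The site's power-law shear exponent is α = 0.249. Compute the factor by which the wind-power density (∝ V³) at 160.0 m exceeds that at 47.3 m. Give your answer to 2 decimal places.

Speed ratio: V_B/V_A = (z_B/z_A)^α = (160.0/47.3)^0.249 = (3.3827)^0.249 = 1.35452
Power-density ratio: P_B/P_A = (V_B/V_A)³ = (1.35452)³ = 2.48517

2.49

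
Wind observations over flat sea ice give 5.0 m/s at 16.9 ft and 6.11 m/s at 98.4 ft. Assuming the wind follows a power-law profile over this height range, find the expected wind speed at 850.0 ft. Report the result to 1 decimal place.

7.8 m/s

First find α: α = ln(V₂/V₁)/ln(z₂/z₁) = ln(6.11/5.0)/ln(98.4/16.9) = 0.20049/1.76173 = 0.1138
Extrapolate from 98.4 ft to 850.0 ft: V₃ = 6.11 × (850.0/98.4)^0.1138 = 6.11 × 1.2781 = 7.8092 m/s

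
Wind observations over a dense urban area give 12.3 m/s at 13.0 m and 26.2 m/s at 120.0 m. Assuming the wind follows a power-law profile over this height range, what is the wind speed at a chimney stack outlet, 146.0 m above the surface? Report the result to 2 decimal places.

28.01 m/s

First find α: α = ln(V₂/V₁)/ln(z₂/z₁) = ln(26.2/12.3)/ln(120.0/13.0) = 0.75616/2.22254 = 0.3402
Extrapolate from 120.0 m to 146.0 m: V₃ = 26.2 × (146.0/120.0)^0.3402 = 26.2 × 1.0690 = 28.0078 m/s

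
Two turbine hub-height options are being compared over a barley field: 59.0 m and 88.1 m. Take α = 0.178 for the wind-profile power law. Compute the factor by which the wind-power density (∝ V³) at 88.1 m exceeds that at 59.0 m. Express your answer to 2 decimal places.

Speed ratio: V_B/V_A = (z_B/z_A)^α = (88.1/59.0)^0.178 = (1.4932)^0.178 = 1.07397
Power-density ratio: P_B/P_A = (V_B/V_A)³ = (1.07397)³ = 1.23875

1.24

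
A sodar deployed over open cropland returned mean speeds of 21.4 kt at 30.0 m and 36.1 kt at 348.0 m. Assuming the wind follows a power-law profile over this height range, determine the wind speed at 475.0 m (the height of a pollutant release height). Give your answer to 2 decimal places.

38.58 kt

First find α: α = ln(V₂/V₁)/ln(z₂/z₁) = ln(36.1/21.4)/ln(348.0/30.0) = 0.52290/2.45101 = 0.2133
Extrapolate from 348.0 m to 475.0 m: V₃ = 36.1 × (475.0/348.0)^0.2133 = 36.1 × 1.0686 = 38.5774 kt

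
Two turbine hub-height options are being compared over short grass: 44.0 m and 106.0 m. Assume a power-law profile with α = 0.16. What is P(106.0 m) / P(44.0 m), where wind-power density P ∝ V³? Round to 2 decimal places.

Speed ratio: V_B/V_A = (z_B/z_A)^α = (106.0/44.0)^0.16 = (2.4091)^0.16 = 1.15106
Power-density ratio: P_B/P_A = (V_B/V_A)³ = (1.15106)³ = 1.52507

1.53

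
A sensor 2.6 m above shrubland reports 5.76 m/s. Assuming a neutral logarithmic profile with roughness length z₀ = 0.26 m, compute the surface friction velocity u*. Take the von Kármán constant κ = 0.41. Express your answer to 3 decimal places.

u* ≈ 1.026 m/s

Log law: V(z) = (u*/κ) · ln(z/z₀) ⇒ u* = κ · V / ln(z/z₀)
u* = 0.41 × 5.76 / ln(2.6/0.26) = 0.41 × 5.76 / 2.3026
   = 2.3616 / 2.3026 = 1.0256 m/s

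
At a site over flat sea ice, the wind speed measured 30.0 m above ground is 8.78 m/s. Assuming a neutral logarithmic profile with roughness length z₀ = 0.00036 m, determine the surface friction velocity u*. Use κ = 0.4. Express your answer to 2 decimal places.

u* ≈ 0.31 m/s

Log law: V(z) = (u*/κ) · ln(z/z₀) ⇒ u* = κ · V / ln(z/z₀)
u* = 0.4 × 8.78 / ln(30.0/0.00036) = 0.4 × 8.78 / 11.3306
   = 3.5120 / 11.3306 = 0.3100 m/s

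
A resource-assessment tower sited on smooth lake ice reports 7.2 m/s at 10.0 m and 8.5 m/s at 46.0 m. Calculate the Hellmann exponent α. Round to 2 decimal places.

α ≈ 0.11

Power law: V₂/V₁ = (z₂/z₁)^α ⇒ α = ln(V₂/V₁) / ln(z₂/z₁)
α = ln(8.5/7.2) / ln(46.0/10.0) = ln(1.1806) / ln(4.6000)
  = 0.16599 / 1.52606 = 0.10877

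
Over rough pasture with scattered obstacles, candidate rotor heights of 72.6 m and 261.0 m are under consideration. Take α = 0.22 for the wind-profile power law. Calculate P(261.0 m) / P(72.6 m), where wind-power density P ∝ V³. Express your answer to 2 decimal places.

Speed ratio: V_B/V_A = (z_B/z_A)^α = (261.0/72.6)^0.22 = (3.5950)^0.22 = 1.32512
Power-density ratio: P_B/P_A = (V_B/V_A)³ = (1.32512)³ = 2.32683

2.33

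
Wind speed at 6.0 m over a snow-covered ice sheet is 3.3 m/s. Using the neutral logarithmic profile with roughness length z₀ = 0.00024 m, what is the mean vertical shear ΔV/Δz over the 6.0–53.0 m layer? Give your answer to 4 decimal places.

0.0151 m/s/m

Log law: V₂ = V₁ · ln(z₂/z₀)/ln(z₁/z₀) = 3.3 × 12.3052/10.1266 = 4.0099 m/s
ΔV/Δz = (4.0099 − 3.3)/(53.0 − 6.0) = 0.7099/47.0000 = 0.01510 m/s/m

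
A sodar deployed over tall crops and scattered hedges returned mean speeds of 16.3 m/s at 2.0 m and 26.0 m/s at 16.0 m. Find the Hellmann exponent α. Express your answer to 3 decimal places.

Power law: V₂/V₁ = (z₂/z₁)^α ⇒ α = ln(V₂/V₁) / ln(z₂/z₁)
α = ln(26.0/16.3) / ln(16.0/2.0) = ln(1.5951) / ln(8.0000)
  = 0.46693 / 2.07944 = 0.22455

α ≈ 0.225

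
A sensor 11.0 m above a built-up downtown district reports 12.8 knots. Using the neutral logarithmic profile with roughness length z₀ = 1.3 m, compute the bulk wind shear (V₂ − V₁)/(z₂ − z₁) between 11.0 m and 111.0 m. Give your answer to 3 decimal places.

0.139 knots/m

Log law: V₂ = V₁ · ln(z₂/z₀)/ln(z₁/z₀) = 12.8 × 4.4472/2.1355 = 26.6555 knots
ΔV/Δz = (26.6555 − 12.8)/(111.0 − 11.0) = 13.8555/100.0000 = 0.13856 knots/m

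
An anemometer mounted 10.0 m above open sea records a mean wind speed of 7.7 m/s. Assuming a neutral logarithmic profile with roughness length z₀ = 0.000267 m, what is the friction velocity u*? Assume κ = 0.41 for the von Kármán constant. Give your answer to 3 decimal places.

Log law: V(z) = (u*/κ) · ln(z/z₀) ⇒ u* = κ · V / ln(z/z₀)
u* = 0.41 × 7.7 / ln(10.0/0.000267) = 0.41 × 7.7 / 10.5308
   = 3.1570 / 10.5308 = 0.2998 m/s

u* ≈ 0.300 m/s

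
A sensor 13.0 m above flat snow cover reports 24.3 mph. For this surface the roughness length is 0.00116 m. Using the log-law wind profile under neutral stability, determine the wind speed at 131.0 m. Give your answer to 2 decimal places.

30.32 mph

Log law: V(z) ∝ ln(z/z₀), so V₂/V₁ = ln(z₂/z₀) / ln(z₁/z₀).
ln(131.0/0.00116) = 11.6345, ln(13.0/0.00116) = 9.3243
V₂ = 24.3 × 11.6345/9.3243 = 24.3 × 1.2478 = 30.3207 mph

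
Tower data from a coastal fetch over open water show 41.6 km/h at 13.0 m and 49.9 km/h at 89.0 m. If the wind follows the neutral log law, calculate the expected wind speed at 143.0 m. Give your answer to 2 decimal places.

51.95 km/h

Log law: V ∝ ln(z/z₀). From the pair, with r = V₁/V₂ = 0.83367,
ln z₀ = (ln z₁ − r·ln z₂)/(1 − r) = (2.5649 − 0.83367×4.4886)/0.16633 = -7.0767 → z₀ = 0.0008446 m
V₃ = V₁ · ln(z₃/z₀)/ln(z₁/z₀) = 41.6 × 12.0395/9.6416 = 51.9460 km/h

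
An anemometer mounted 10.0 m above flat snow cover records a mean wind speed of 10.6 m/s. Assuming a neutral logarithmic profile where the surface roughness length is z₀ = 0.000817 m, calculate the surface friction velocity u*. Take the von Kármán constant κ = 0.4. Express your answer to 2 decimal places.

u* ≈ 0.45 m/s

Log law: V(z) = (u*/κ) · ln(z/z₀) ⇒ u* = κ · V / ln(z/z₀)
u* = 0.4 × 10.6 / ln(10.0/0.000817) = 0.4 × 10.6 / 9.4125
   = 4.2400 / 9.4125 = 0.4505 m/s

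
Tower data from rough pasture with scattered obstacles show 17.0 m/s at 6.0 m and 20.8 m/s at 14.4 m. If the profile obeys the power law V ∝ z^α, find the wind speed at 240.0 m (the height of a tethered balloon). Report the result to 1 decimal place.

First find α: α = ln(V₂/V₁)/ln(z₂/z₁) = ln(20.8/17.0)/ln(14.4/6.0) = 0.20174/0.87547 = 0.2304
Extrapolate from 14.4 m to 240.0 m: V₃ = 20.8 × (240.0/14.4)^0.2304 = 20.8 × 1.9123 = 39.7760 m/s

39.8 m/s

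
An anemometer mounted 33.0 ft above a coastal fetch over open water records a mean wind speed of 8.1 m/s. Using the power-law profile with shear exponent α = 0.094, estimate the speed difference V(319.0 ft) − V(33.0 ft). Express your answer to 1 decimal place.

1.9 m/s

Power law: V₂ = V₁ · (z₂/z₁)^α = 8.1 × (9.6667)^0.094 = 10.0254 m/s
ΔV = 10.0254 − 8.1 = 1.9254 m/s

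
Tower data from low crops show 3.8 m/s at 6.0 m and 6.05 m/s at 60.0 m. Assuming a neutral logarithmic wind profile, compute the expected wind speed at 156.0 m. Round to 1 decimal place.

Log law: V ∝ ln(z/z₀). From the pair, with r = V₁/V₂ = 0.62810,
ln z₀ = (ln z₁ − r·ln z₂)/(1 − r) = (1.7918 − 0.62810×4.0943)/0.37190 = -2.0971 → z₀ = 0.1228 m
V₃ = V₁ · ln(z₃/z₀)/ln(z₁/z₀) = 3.8 × 7.1469/3.8888 = 6.9837 m/s

7.0 m/s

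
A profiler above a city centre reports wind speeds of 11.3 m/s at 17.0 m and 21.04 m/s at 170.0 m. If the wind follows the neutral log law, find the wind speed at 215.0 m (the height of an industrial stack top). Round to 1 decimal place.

22.0 m/s

Log law: V ∝ ln(z/z₀). From the pair, with r = V₁/V₂ = 0.53707,
ln z₀ = (ln z₁ − r·ln z₂)/(1 − r) = (2.8332 − 0.53707×5.1358)/0.46293 = 0.1618 → z₀ = 1.176 m
V₃ = V₁ · ln(z₃/z₀)/ln(z₁/z₀) = 11.3 × 5.2088/2.6714 = 22.0334 m/s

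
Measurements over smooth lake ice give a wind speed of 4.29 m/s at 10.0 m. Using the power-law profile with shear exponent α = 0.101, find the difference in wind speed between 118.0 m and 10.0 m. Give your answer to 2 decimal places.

1.21 m/s

Power law: V₂ = V₁ · (z₂/z₁)^α = 4.29 × (11.8000)^0.101 = 5.5045 m/s
ΔV = 5.5045 − 4.29 = 1.2145 m/s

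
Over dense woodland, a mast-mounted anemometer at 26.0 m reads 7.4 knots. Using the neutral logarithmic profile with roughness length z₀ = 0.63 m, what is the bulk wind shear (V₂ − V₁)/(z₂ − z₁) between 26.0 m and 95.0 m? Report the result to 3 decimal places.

0.037 knots/m

Log law: V₂ = V₁ · ln(z₂/z₀)/ln(z₁/z₀) = 7.4 × 5.0159/3.7201 = 9.9775 knots
ΔV/Δz = (9.9775 − 7.4)/(95.0 − 26.0) = 2.5775/69.0000 = 0.03736 knots/m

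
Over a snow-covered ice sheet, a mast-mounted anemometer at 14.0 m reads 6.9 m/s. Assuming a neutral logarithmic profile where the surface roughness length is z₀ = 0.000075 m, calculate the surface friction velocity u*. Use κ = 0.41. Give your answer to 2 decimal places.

Log law: V(z) = (u*/κ) · ln(z/z₀) ⇒ u* = κ · V / ln(z/z₀)
u* = 0.41 × 6.9 / ln(14.0/0.000075) = 0.41 × 6.9 / 12.1371
   = 2.8290 / 12.1371 = 0.2331 m/s

u* ≈ 0.23 m/s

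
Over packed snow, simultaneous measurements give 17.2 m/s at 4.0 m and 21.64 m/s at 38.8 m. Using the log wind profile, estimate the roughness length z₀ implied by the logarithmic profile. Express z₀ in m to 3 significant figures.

z₀ ≈ 0.000602 m

Log law: V(z) ∝ ln(z/z₀). With r = V₁/V₂ = 17.2/21.64 = 0.79482,
r · ln(z₂/z₀) = ln(z₁/z₀) ⇒ ln z₀ = (ln z₁ − r·ln z₂)/(1 − r)
ln z₀ = (1.38629 − 0.79482×3.65842) / 0.20518 = -7.4156
z₀ = exp(-7.4156) = 0.0006018 m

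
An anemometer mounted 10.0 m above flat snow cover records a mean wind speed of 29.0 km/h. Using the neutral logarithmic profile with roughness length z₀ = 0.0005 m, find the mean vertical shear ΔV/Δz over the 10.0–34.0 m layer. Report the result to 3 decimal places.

0.149 km/h/m

Log law: V₂ = V₁ · ln(z₂/z₀)/ln(z₁/z₀) = 29.0 × 11.1273/9.9035 = 32.5835 km/h
ΔV/Δz = (32.5835 − 29.0)/(34.0 − 10.0) = 3.5835/24.0000 = 0.14931 km/h/m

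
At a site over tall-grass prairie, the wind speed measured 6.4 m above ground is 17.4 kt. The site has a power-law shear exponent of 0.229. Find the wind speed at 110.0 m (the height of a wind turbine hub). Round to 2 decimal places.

33.37 kt

Power-law profile: V₂ = V₁ · (z₂/z₁)^α
V₂ = 17.4 × (110.0/6.4)^0.229 = 17.4 × (17.1875)^0.229
    = 17.4 × 1.9181 = 33.3744 kt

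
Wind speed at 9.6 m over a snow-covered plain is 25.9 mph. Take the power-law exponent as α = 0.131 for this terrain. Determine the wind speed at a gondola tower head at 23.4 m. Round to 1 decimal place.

Power-law profile: V₂ = V₁ · (z₂/z₁)^α
V₂ = 25.9 × (23.4/9.6)^0.131 = 25.9 × (2.4375)^0.131
    = 25.9 × 1.1238 = 29.1065 mph

29.1 mph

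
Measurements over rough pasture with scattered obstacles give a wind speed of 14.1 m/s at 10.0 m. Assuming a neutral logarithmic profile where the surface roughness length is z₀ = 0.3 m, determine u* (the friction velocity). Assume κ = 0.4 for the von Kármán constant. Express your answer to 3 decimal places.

Log law: V(z) = (u*/κ) · ln(z/z₀) ⇒ u* = κ · V / ln(z/z₀)
u* = 0.4 × 14.1 / ln(10.0/0.3) = 0.4 × 14.1 / 3.5066
   = 5.6400 / 3.5066 = 1.6084 m/s

u* ≈ 1.608 m/s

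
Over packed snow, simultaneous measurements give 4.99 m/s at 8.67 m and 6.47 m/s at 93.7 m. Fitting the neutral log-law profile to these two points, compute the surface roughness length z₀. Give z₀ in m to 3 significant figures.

Log law: V(z) ∝ ln(z/z₀). With r = V₁/V₂ = 4.99/6.47 = 0.77125,
r · ln(z₂/z₀) = ln(z₁/z₀) ⇒ ln z₀ = (ln z₁ − r·ln z₂)/(1 − r)
ln z₀ = (2.15987 − 0.77125×4.54010) / 0.22875 = -5.8654
z₀ = exp(-5.8654) = 0.002836 m

z₀ ≈ 0.00284 m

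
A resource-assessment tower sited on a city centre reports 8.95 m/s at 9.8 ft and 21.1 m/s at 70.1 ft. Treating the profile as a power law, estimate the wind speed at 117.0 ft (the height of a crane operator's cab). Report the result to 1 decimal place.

First find α: α = ln(V₂/V₁)/ln(z₂/z₁) = ln(21.1/8.95)/ln(70.1/9.8) = 0.85762/1.96754 = 0.4359
Extrapolate from 70.1 ft to 117.0 ft: V₃ = 21.1 × (117.0/70.1)^0.4359 = 21.1 × 1.2502 = 26.3787 m/s

26.4 m/s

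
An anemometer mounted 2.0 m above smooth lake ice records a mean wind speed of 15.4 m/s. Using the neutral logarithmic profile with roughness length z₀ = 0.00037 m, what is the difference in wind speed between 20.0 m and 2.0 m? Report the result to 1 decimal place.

Log law: V₂ = V₁ · ln(z₂/z₀)/ln(z₁/z₀) = 15.4 × 10.8977/8.5952 = 19.5256 m/s
ΔV = 19.5256 − 15.4 = 4.1256 m/s

4.1 m/s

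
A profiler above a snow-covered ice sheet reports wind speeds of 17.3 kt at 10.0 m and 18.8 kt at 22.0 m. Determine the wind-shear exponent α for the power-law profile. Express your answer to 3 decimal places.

Power law: V₂/V₁ = (z₂/z₁)^α ⇒ α = ln(V₂/V₁) / ln(z₂/z₁)
α = ln(18.8/17.3) / ln(22.0/10.0) = ln(1.0867) / ln(2.2000)
  = 0.08315 / 0.78846 = 0.10546

α ≈ 0.105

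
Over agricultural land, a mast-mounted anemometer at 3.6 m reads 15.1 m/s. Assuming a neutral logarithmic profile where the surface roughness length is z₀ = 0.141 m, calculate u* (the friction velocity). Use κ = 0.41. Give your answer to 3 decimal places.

u* ≈ 1.911 m/s

Log law: V(z) = (u*/κ) · ln(z/z₀) ⇒ u* = κ · V / ln(z/z₀)
u* = 0.41 × 15.1 / ln(3.6/0.141) = 0.41 × 15.1 / 3.2399
   = 6.1910 / 3.2399 = 1.9108 m/s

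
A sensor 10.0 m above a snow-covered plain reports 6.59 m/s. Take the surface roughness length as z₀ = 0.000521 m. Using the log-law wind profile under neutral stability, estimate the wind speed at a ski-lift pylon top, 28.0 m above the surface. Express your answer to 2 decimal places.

7.28 m/s

Log law: V(z) ∝ ln(z/z₀), so V₂/V₁ = ln(z₂/z₀) / ln(z₁/z₀).
ln(28.0/0.000521) = 10.8920, ln(10.0/0.000521) = 9.8623
V₂ = 6.59 × 10.8920/9.8623 = 6.59 × 1.1044 = 7.2780 m/s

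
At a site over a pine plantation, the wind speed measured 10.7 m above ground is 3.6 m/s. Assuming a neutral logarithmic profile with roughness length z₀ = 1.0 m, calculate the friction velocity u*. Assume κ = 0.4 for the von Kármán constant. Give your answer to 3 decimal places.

Log law: V(z) = (u*/κ) · ln(z/z₀) ⇒ u* = κ · V / ln(z/z₀)
u* = 0.4 × 3.6 / ln(10.7/1.0) = 0.4 × 3.6 / 2.3702
   = 1.4400 / 2.3702 = 0.6075 m/s

u* ≈ 0.608 m/s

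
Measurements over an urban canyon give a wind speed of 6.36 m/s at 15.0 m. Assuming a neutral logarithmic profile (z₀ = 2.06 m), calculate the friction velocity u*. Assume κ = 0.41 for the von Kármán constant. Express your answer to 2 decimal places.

u* ≈ 1.31 m/s

Log law: V(z) = (u*/κ) · ln(z/z₀) ⇒ u* = κ · V / ln(z/z₀)
u* = 0.41 × 6.36 / ln(15.0/2.06) = 0.41 × 6.36 / 1.9853
   = 2.6076 / 1.9853 = 1.3134 m/s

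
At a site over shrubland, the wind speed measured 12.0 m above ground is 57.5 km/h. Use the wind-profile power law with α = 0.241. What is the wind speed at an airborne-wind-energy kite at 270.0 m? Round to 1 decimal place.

Power-law profile: V₂ = V₁ · (z₂/z₁)^α
V₂ = 57.5 × (270.0/12.0)^0.241 = 57.5 × (22.5000)^0.241
    = 57.5 × 2.1178 = 121.7710 km/h

121.8 km/h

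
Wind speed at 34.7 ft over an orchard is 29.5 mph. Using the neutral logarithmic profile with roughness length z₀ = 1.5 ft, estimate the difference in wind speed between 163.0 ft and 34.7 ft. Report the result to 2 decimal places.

Log law: V₂ = V₁ · ln(z₂/z₀)/ln(z₁/z₀) = 29.5 × 4.6883/3.1413 = 44.0281 mph
ΔV = 44.0281 − 29.5 = 14.5281 mph

14.53 mph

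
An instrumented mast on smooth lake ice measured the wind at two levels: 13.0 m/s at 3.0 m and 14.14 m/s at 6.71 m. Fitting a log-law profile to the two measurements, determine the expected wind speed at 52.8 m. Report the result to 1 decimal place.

17.1 m/s

Log law: V ∝ ln(z/z₀). From the pair, with r = V₁/V₂ = 0.91938,
ln z₀ = (ln z₁ − r·ln z₂)/(1 − r) = (1.0986 − 0.91938×1.9036)/0.08062 = -8.0811 → z₀ = 0.0003093 m
V₃ = V₁ · ln(z₃/z₀)/ln(z₁/z₀) = 13.0 × 12.0476/9.1797 = 17.0614 m/s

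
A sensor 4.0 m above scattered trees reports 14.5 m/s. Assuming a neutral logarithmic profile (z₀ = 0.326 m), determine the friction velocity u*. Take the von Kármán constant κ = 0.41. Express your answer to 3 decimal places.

Log law: V(z) = (u*/κ) · ln(z/z₀) ⇒ u* = κ · V / ln(z/z₀)
u* = 0.41 × 14.5 / ln(4.0/0.326) = 0.41 × 14.5 / 2.5072
   = 5.9450 / 2.5072 = 2.3712 m/s

u* ≈ 2.371 m/s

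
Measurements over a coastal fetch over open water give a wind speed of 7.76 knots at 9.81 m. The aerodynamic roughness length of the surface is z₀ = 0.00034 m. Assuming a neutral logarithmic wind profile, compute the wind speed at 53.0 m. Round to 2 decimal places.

9.03 knots

Log law: V(z) ∝ ln(z/z₀), so V₂/V₁ = ln(z₂/z₀) / ln(z₁/z₀).
ln(53.0/0.00034) = 11.9569, ln(9.81/0.00034) = 10.2700
V₂ = 7.76 × 11.9569/10.2700 = 7.76 × 1.1643 = 9.0346 knots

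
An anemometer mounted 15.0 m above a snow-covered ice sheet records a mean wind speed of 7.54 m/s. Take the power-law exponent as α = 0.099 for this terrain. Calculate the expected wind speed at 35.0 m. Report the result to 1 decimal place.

Power-law profile: V₂ = V₁ · (z₂/z₁)^α
V₂ = 7.54 × (35.0/15.0)^0.099 = 7.54 × (2.3333)^0.099
    = 7.54 × 1.0875 = 8.1998 m/s

8.2 m/s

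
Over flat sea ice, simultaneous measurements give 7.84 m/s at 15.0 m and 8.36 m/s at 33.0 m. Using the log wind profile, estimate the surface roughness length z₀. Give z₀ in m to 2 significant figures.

z₀ ≈ 0.00010 m

Log law: V(z) ∝ ln(z/z₀). With r = V₁/V₂ = 7.84/8.36 = 0.93780,
r · ln(z₂/z₀) = ln(z₁/z₀) ⇒ ln z₀ = (ln z₁ − r·ln z₂)/(1 − r)
ln z₀ = (2.70805 − 0.93780×3.49651) / 0.06220 = -9.1795
z₀ = exp(-9.1795) = 0.0001031 m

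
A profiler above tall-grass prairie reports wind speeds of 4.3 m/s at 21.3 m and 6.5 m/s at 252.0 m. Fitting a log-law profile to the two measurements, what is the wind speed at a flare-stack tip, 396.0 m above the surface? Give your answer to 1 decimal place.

Log law: V ∝ ln(z/z₀). From the pair, with r = V₁/V₂ = 0.66154,
ln z₀ = (ln z₁ − r·ln z₂)/(1 − r) = (3.0587 − 0.66154×5.5294)/0.33846 = -1.7704 → z₀ = 0.1703 m
V₃ = V₁ · ln(z₃/z₀)/ln(z₁/z₀) = 4.3 × 7.7518/4.8291 = 6.9025 m/s

6.9 m/s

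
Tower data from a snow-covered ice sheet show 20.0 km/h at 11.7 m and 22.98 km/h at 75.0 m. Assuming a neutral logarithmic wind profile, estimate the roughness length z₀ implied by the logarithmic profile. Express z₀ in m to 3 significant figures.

Log law: V(z) ∝ ln(z/z₀). With r = V₁/V₂ = 20.0/22.98 = 0.87032,
r · ln(z₂/z₀) = ln(z₁/z₀) ⇒ ln z₀ = (ln z₁ − r·ln z₂)/(1 − r)
ln z₀ = (2.45959 − 0.87032×4.31749) / 0.12968 = -10.0095
z₀ = exp(-10.0095) = 0.00004497 m

z₀ ≈ 0.0000450 m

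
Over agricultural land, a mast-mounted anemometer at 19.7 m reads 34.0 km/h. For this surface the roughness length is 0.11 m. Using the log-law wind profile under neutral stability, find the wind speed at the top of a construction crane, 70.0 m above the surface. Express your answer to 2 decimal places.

Log law: V(z) ∝ ln(z/z₀), so V₂/V₁ = ln(z₂/z₀) / ln(z₁/z₀).
ln(70.0/0.11) = 6.4558, ln(19.7/0.11) = 5.1879
V₂ = 34.0 × 6.4558/5.1879 = 34.0 × 1.2444 = 42.3093 km/h

42.31 km/h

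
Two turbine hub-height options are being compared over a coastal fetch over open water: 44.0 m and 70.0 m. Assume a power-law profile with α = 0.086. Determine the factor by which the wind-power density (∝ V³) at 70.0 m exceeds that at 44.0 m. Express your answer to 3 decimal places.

Speed ratio: V_B/V_A = (z_B/z_A)^α = (70.0/44.0)^0.086 = (1.5909)^0.086 = 1.04074
Power-density ratio: P_B/P_A = (V_B/V_A)³ = (1.04074)³ = 1.12726

1.127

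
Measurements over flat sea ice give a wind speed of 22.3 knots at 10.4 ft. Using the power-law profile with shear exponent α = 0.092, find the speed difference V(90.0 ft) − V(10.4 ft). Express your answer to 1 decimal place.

4.9 knots

Power law: V₂ = V₁ · (z₂/z₁)^α = 22.3 × (8.6538)^0.092 = 27.1974 knots
ΔV = 27.1974 − 22.3 = 4.8974 knots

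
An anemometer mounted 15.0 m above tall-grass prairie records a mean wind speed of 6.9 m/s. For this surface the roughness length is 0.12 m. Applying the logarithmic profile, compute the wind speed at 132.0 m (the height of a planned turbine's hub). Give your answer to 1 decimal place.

Log law: V(z) ∝ ln(z/z₀), so V₂/V₁ = ln(z₂/z₀) / ln(z₁/z₀).
ln(132.0/0.12) = 7.0031, ln(15.0/0.12) = 4.8283
V₂ = 6.9 × 7.0031/4.8283 = 6.9 × 1.4504 = 10.0079 m/s

10.0 m/s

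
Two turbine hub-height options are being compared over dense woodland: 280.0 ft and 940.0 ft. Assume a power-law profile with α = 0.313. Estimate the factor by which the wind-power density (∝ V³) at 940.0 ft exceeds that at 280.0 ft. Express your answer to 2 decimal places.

Speed ratio: V_B/V_A = (z_B/z_A)^α = (940.0/280.0)^0.313 = (3.3571)^0.313 = 1.46093
Power-density ratio: P_B/P_A = (V_B/V_A)³ = (1.46093)³ = 3.11807

3.12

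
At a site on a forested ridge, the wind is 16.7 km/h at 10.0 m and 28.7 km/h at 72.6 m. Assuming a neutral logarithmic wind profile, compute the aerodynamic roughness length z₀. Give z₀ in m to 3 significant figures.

z₀ ≈ 0.634 m

Log law: V(z) ∝ ln(z/z₀). With r = V₁/V₂ = 16.7/28.7 = 0.58188,
r · ln(z₂/z₀) = ln(z₁/z₀) ⇒ ln z₀ = (ln z₁ − r·ln z₂)/(1 − r)
ln z₀ = (2.30259 − 0.58188×4.28496) / 0.41812 = -0.4562
z₀ = exp(-0.4562) = 0.6337 m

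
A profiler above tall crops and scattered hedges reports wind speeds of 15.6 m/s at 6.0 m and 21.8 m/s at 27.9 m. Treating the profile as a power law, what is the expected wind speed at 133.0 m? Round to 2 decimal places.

First find α: α = ln(V₂/V₁)/ln(z₂/z₁) = ln(21.8/15.6)/ln(27.9/6.0) = 0.33464/1.53687 = 0.2177
Extrapolate from 27.9 m to 133.0 m: V₃ = 21.8 × (133.0/27.9)^0.2177 = 21.8 × 1.4050 = 30.6294 m/s

30.63 m/s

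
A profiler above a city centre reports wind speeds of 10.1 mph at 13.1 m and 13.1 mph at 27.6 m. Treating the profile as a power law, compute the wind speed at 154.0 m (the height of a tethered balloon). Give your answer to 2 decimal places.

23.87 mph

First find α: α = ln(V₂/V₁)/ln(z₂/z₁) = ln(13.1/10.1)/ln(27.6/13.1) = 0.26008/0.74520 = 0.3490
Extrapolate from 27.6 m to 154.0 m: V₃ = 13.1 × (154.0/27.6)^0.3490 = 13.1 × 1.8221 = 23.8693 mph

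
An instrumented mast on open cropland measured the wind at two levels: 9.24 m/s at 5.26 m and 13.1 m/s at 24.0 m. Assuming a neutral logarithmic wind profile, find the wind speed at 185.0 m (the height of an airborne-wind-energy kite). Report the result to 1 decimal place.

Log law: V ∝ ln(z/z₀). From the pair, with r = V₁/V₂ = 0.70534,
ln z₀ = (ln z₁ − r·ln z₂)/(1 − r) = (1.6601 − 0.70534×3.1781)/0.29466 = -1.9734 → z₀ = 0.1390 m
V₃ = V₁ · ln(z₃/z₀)/ln(z₁/z₀) = 9.24 × 7.1938/3.6336 = 18.2935 m/s

18.3 m/s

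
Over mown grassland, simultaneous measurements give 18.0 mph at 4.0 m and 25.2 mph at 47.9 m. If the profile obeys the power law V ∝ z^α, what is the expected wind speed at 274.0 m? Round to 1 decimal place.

First find α: α = ln(V₂/V₁)/ln(z₂/z₁) = ln(25.2/18.0)/ln(47.9/4.0) = 0.33647/2.48282 = 0.1355
Extrapolate from 47.9 m to 274.0 m: V₃ = 25.2 × (274.0/47.9)^0.1355 = 25.2 × 1.2666 = 31.9187 mph

31.9 mph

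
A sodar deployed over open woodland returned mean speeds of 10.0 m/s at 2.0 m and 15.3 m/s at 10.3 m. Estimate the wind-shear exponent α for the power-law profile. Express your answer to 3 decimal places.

Power law: V₂/V₁ = (z₂/z₁)^α ⇒ α = ln(V₂/V₁) / ln(z₂/z₁)
α = ln(15.3/10.0) / ln(10.3/2.0) = ln(1.5300) / ln(5.1500)
  = 0.42527 / 1.63900 = 0.25947

α ≈ 0.259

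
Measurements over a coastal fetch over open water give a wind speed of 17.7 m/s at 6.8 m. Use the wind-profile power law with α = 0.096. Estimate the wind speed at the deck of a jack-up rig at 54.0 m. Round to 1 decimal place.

Power-law profile: V₂ = V₁ · (z₂/z₁)^α
V₂ = 17.7 × (54.0/6.8)^0.096 = 17.7 × (7.9412)^0.096
    = 17.7 × 1.2201 = 21.5954 m/s

21.6 m/s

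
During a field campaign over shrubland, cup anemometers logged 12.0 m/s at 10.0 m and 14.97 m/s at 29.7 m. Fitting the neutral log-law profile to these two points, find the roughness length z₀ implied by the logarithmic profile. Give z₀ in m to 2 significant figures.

z₀ ≈ 0.12 m

Log law: V(z) ∝ ln(z/z₀). With r = V₁/V₂ = 12.0/14.97 = 0.80160,
r · ln(z₂/z₀) = ln(z₁/z₀) ⇒ ln z₀ = (ln z₁ − r·ln z₂)/(1 − r)
ln z₀ = (2.30259 − 0.80160×3.39115) / 0.19840 = -2.0956
z₀ = exp(-2.0956) = 0.1230 m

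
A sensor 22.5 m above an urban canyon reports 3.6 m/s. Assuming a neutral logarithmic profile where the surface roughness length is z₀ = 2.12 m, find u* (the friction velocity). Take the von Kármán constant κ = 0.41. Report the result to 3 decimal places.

Log law: V(z) = (u*/κ) · ln(z/z₀) ⇒ u* = κ · V / ln(z/z₀)
u* = 0.41 × 3.6 / ln(22.5/2.12) = 0.41 × 3.6 / 2.3621
   = 1.4760 / 2.3621 = 0.6249 m/s

u* ≈ 0.625 m/s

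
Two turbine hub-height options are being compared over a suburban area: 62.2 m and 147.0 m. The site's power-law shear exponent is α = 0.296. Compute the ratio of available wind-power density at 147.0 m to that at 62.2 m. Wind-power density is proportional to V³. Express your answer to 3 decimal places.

Speed ratio: V_B/V_A = (z_B/z_A)^α = (147.0/62.2)^0.296 = (2.3633)^0.296 = 1.28992
Power-density ratio: P_B/P_A = (V_B/V_A)³ = (1.28992)³ = 2.14631

2.146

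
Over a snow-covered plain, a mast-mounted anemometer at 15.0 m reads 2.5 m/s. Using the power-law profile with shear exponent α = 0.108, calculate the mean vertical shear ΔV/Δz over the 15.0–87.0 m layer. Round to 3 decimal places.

Power law: V₂ = V₁ · (z₂/z₁)^α = 2.5 × (5.8000)^0.108 = 3.0227 m/s
ΔV/Δz = (3.0227 − 2.5)/(87.0 − 15.0) = 0.5227/72.0000 = 0.00726 m/s/m

0.007 m/s/m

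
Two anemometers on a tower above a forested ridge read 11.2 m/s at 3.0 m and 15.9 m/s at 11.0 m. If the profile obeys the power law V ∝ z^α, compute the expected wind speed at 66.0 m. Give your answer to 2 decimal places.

First find α: α = ln(V₂/V₁)/ln(z₂/z₁) = ln(15.9/11.2)/ln(11.0/3.0) = 0.35041/1.29928 = 0.2697
Extrapolate from 11.0 m to 66.0 m: V₃ = 15.9 × (66.0/11.0)^0.2697 = 15.9 × 1.6213 = 25.7785 m/s

25.78 m/s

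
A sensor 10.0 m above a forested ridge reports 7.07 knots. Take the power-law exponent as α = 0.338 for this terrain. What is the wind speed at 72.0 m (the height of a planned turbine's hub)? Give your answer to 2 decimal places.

13.78 knots

Power-law profile: V₂ = V₁ · (z₂/z₁)^α
V₂ = 7.07 × (72.0/10.0)^0.338 = 7.07 × (7.2000)^0.338
    = 7.07 × 1.9488 = 13.7784 knots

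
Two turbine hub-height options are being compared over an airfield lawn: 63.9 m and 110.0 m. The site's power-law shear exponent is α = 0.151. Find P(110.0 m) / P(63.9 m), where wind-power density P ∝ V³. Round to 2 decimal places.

1.28

Speed ratio: V_B/V_A = (z_B/z_A)^α = (110.0/63.9)^0.151 = (1.7214)^0.151 = 1.08547
Power-density ratio: P_B/P_A = (V_B/V_A)³ = (1.08547)³ = 1.27897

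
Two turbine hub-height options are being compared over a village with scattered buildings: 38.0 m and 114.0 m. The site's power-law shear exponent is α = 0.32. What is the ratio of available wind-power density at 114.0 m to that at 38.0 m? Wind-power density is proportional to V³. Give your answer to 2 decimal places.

Speed ratio: V_B/V_A = (z_B/z_A)^α = (114.0/38.0)^0.32 = (3.0000)^0.32 = 1.42128
Power-density ratio: P_B/P_A = (V_B/V_A)³ = (1.42128)³ = 2.87102

2.87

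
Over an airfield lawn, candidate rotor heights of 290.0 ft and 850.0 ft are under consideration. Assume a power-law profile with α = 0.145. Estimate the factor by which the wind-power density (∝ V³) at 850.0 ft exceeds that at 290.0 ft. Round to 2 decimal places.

1.60

Speed ratio: V_B/V_A = (z_B/z_A)^α = (850.0/290.0)^0.145 = (2.9310)^0.145 = 1.16874
Power-density ratio: P_B/P_A = (V_B/V_A)³ = (1.16874)³ = 1.59645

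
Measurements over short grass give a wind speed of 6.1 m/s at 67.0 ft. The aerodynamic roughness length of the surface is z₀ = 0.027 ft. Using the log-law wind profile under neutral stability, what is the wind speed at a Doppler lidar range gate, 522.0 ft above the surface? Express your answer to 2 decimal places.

7.70 m/s

Log law: V(z) ∝ ln(z/z₀), so V₂/V₁ = ln(z₂/z₀) / ln(z₁/z₀).
ln(522.0/0.027) = 9.8696, ln(67.0/0.027) = 7.8166
V₂ = 6.1 × 9.8696/7.8166 = 6.1 × 1.2626 = 7.7021 m/s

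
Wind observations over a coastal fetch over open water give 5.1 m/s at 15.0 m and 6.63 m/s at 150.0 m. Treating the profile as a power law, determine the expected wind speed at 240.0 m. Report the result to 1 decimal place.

7.0 m/s

First find α: α = ln(V₂/V₁)/ln(z₂/z₁) = ln(6.63/5.1)/ln(150.0/15.0) = 0.26236/2.30259 = 0.1139
Extrapolate from 150.0 m to 240.0 m: V₃ = 6.63 × (240.0/150.0)^0.1139 = 6.63 × 1.0550 = 6.9947 m/s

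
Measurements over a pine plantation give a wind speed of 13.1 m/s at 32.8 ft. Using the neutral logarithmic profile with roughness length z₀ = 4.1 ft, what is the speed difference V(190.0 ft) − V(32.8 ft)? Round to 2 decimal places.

Log law: V₂ = V₁ · ln(z₂/z₀)/ln(z₁/z₀) = 13.1 × 3.8360/2.0794 = 24.1661 m/s
ΔV = 24.1661 − 13.1 = 11.0661 m/s

11.07 m/s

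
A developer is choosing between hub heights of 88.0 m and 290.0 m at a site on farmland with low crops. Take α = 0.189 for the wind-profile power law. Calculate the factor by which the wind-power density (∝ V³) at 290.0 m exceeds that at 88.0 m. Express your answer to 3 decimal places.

1.966

Speed ratio: V_B/V_A = (z_B/z_A)^α = (290.0/88.0)^0.189 = (3.2955)^0.189 = 1.25281
Power-density ratio: P_B/P_A = (V_B/V_A)³ = (1.25281)³ = 1.96634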